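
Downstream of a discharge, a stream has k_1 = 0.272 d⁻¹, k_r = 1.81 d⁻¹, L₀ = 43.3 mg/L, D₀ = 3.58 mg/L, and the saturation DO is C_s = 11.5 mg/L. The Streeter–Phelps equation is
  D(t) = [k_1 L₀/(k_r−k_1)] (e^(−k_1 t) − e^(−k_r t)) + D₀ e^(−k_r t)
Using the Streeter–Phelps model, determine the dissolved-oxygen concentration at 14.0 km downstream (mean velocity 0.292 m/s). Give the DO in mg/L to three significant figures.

DO ≈ 6.41 mg/L

Travel time t = x/v = 14.0 km / (0.292 m/s) = 14000 m / 0.292 m/s = 47950 s = 0.5549 d.
k_1 L₀/(k_r−k_1) = 0.272×43.3/(1.81−0.272) = 11.78/1.538 = 7.658 mg/L.
e^(−k_1 t) = e^(−0.272×0.5549) = 0.8599; e^(−k_r t) = e^(−1.81×0.5549) = 0.3663.
D = 7.658 × (0.8599 − 0.3663) + 3.58 × 0.3663 = 3.780 + 1.311 = 5.091 mg/L.
DO = C_s − D = 11.5 − 5.091 = 6.409 mg/L.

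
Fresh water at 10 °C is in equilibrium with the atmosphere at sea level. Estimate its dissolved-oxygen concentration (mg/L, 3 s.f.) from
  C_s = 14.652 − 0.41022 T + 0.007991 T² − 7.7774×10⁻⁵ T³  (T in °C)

C_s ≈ 11.3 mg/L

C_s = 14.652 − 0.41022×10 + 0.007991×10² − 7.7774×10⁻⁵×10³ = 11.27 mg/L.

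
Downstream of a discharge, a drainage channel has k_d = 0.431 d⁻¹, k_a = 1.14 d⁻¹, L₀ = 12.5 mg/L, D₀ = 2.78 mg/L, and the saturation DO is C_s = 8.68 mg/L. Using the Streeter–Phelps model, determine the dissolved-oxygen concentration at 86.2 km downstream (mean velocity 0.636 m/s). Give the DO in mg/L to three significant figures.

DO ≈ 5.62 mg/L

Travel time t = x/v = 86.2 km / (0.636 m/s) = 86200 m / 0.636 m/s = 135500 s = 1.569 d.
k_d L₀/(k_a−k_d) = 0.431×12.5/(1.14−0.431) = 5.388/0.7090 = 7.599 mg/L.
e^(−k_d t) = e^(−0.431×1.569) = 0.5086; e^(−k_a t) = e^(−1.14×1.569) = 0.1672.
D = 7.599 × (0.5086 − 0.1672) + 2.78 × 0.1672 = 2.594 + 0.4649 = 3.059 mg/L.
DO = C_s − D = 8.68 − 3.059 = 5.621 mg/L.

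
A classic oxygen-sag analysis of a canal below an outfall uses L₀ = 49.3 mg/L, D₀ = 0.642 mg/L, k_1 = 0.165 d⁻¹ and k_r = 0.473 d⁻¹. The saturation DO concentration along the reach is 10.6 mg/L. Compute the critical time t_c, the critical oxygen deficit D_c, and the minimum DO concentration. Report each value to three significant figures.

t_c ≈ 3.34 d; D_c ≈ 9.91 mg/L; min DO ≈ 0.688 mg/L

t_c = [1/(k_r−k_1)] ln[(k_r/k_1)(1 − D₀(k_r−k_1)/(k_1 L₀))]
= [1/(0.473−0.165)] ln[(0.473/0.165)(1 − 0.642×0.3080/(0.165×49.3))]
= (1/0.3080) ln[2.867 × 0.9757] = 3.247 × ln(2.797) = 3.247 × 1.029 = 3.339 d.
D_c = (k_1/k_r) L₀ e^(−k_1 t_c) = (0.165/0.473) × 49.3 × e^(−0.165×3.339) = 0.3488 × 49.3 × 0.5764 = 9.912 mg/L.
Minimum DO = C_s − D_c = 10.6 − 9.912 = 0.6878 mg/L.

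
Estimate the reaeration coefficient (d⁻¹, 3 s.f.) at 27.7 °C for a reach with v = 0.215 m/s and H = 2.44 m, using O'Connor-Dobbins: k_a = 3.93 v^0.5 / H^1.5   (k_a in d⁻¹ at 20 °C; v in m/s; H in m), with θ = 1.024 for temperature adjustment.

k_a(20) = 3.93 × 0.215^0.5 / 2.44^1.5 = 3.93 × 0.4637 / 3.811 = 0.4781 d⁻¹.
k_a(27.7) = 0.4781 × 1.024^(27.7−20) = 0.4781 × 1.200 = 0.5739 d⁻¹.

k_a ≈ 0.574 d⁻¹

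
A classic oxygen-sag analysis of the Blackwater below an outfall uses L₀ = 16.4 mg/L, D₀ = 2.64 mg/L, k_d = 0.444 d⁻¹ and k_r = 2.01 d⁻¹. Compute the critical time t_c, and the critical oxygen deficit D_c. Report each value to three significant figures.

With k_r/k_d = 4.527 and 1 − D₀(k_r−k_d)/(k_d L₀) = 0.4322,
t_c = ln(4.527 × 0.4322) / (2.01 − 0.444) = ln(1.957) / 1.566 = 0.6713/1.566 = 0.4287 d.
L(t_c) = L₀ e^(−k_d t_c) = 16.4 × 0.8267 = 13.56 mg/L, and at the critical point k_r D_c = k_d L, so D_c = (0.444/2.01) × 13.56 = 2.995 mg/L.

t_c ≈ 0.429 d; D_c ≈ 2.99 mg/L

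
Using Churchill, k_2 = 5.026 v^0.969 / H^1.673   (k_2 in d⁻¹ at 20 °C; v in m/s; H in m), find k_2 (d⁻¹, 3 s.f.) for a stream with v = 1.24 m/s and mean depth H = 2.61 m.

k_2 = 5.026 × 1.24^0.969 / 2.61^1.673 = 5.026 × 1.232 / 4.978 = 1.244 d⁻¹.

k_2 ≈ 1.24 d⁻¹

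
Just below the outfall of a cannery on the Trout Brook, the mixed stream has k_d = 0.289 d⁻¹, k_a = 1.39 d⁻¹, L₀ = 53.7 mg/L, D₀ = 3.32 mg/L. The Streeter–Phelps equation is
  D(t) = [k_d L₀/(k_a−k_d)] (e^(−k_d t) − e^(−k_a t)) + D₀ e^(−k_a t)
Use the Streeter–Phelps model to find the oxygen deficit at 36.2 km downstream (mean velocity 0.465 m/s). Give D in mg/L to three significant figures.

D ≈ 7.78 mg/L

Travel time t = x/v = 36.2 km / (0.465 m/s) = 36200 m / 0.465 m/s = 77850 s = 0.9010 d.
k_d L₀/(k_a−k_d) = 0.289×53.7/(1.39−0.289) = 15.52/1.101 = 14.10 mg/L.
e^(−k_d t) = e^(−0.289×0.9010) = 0.7707; e^(−k_a t) = e^(−1.39×0.9010) = 0.2858.
D = 14.10 × (0.7707 − 0.2858) + 3.32 × 0.2858 = 6.835 + 0.9489 = 7.784 mg/L.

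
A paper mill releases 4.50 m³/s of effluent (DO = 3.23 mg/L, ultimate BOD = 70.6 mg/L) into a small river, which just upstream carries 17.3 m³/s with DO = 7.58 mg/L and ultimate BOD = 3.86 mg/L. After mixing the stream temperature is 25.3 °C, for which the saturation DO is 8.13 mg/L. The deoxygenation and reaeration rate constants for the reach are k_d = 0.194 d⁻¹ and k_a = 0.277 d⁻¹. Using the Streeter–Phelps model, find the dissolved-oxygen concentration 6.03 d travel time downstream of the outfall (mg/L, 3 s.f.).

DO ≈ 2.82 mg/L

Mixed DO = (17.3×7.58 + 4.50×3.23)/(17.3+4.50) = 145.7/21.80 = 6.682 mg/L.
Mixed L₀ = (17.3×3.86 + 4.50×70.6)/(21.80) = 384.5/21.80 = 17.64 mg/L.
Initial deficit D₀ = C_s − DO₀ = 8.13 − 6.682 = 1.448 mg/L.
D(6.03) = [0.194×17.64/(0.277−0.194)](e^(−0.194×6.03) − e^(−0.277×6.03)) + 1.448 e^(−0.277×6.03)
= 41.22 × (0.3104 − 0.1882) + 1.448 × 0.1882 = 5.311 mg/L.
DO = 8.13 − 5.311 = 2.819 mg/L.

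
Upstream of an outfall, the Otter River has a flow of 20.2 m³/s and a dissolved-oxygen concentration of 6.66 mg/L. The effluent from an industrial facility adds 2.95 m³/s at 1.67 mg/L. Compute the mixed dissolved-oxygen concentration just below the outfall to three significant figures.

6.02 mg/L

Flow-weighted mixing: C = (Q_r C_r + Q_w C_w)/(Q_r + Q_w)
= (20.2×6.66 + 2.95×1.67)/(20.2 + 2.95) = 139.5/23.15 = 6.024 mg/L.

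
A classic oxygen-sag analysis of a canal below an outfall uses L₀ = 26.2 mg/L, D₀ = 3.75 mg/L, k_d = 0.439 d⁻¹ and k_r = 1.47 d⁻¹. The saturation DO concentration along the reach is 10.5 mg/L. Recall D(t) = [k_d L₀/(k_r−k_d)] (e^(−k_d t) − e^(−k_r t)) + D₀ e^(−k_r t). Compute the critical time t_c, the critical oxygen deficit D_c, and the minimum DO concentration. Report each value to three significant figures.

t_c ≈ 0.775 d; D_c ≈ 5.57 mg/L; min DO ≈ 4.93 mg/L

With k_r/k_d = 3.349 and 1 − D₀(k_r−k_d)/(k_d L₀) = 0.6639,
t_c = ln(3.349 × 0.6639) / (1.47 − 0.439) = ln(2.223) / 1.031 = 0.7988/1.031 = 0.7748 d.
L(t_c) = L₀ e^(−k_d t_c) = 26.2 × 0.7117 = 18.65 mg/L, and at the critical point k_r D_c = k_d L, so D_c = (0.439/1.47) × 18.65 = 5.568 mg/L.
Minimum DO = C_s − D_c = 10.5 − 5.568 = 4.932 mg/L.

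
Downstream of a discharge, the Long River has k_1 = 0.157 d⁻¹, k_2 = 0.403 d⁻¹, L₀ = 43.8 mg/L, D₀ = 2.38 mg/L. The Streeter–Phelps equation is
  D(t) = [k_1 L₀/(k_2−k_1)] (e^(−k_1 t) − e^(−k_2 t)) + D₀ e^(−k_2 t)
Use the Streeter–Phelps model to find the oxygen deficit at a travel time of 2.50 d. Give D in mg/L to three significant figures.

k_1 L₀/(k_2−k_1) = 0.157×43.8/(0.403−0.157) = 6.877/0.2460 = 27.95 mg/L.
e^(−k_1 t) = e^(−0.157×2.500) = 0.6754; e^(−k_2 t) = e^(−0.403×2.500) = 0.3651.
D = 27.95 × (0.6754 − 0.3651) + 2.38 × 0.3651 = 8.672 + 0.8690 = 9.541 mg/L.

D ≈ 9.54 mg/L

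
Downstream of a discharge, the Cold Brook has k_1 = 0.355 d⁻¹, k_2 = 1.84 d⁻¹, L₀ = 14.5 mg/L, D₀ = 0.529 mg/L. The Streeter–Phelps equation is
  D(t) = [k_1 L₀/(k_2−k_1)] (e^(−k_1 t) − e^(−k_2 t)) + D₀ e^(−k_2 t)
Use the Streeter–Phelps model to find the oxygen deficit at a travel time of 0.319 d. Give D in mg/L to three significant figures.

D ≈ 1.46 mg/L

k_1 L₀/(k_2−k_1) = 0.355×14.5/(1.84−0.355) = 5.147/1.485 = 3.466 mg/L.
e^(−k_1 t) = e^(−0.355×0.3190) = 0.8929; e^(−k_2 t) = e^(−1.84×0.3190) = 0.5560.
D = 3.466 × (0.8929 − 0.5560) + 0.529 × 0.5560 = 1.168 + 0.2941 = 1.462 mg/L.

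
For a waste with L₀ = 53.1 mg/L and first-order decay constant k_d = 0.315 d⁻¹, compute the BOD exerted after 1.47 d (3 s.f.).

y ≈ 19.7 mg/L

y_t = L₀(1 − e^(−k_d t)) = 53.1 × (1 − e^(−0.315×1.47))
= 53.1 × (1 − 0.6294) = 53.1 × 0.3706 = 19.68 mg/L.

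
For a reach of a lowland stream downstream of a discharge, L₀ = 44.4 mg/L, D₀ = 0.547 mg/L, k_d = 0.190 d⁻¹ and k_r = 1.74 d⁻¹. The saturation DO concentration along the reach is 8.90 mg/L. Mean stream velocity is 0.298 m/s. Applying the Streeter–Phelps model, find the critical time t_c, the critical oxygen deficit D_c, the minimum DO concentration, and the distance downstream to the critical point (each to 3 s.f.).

t_c ≈ 1.36 d; D_c ≈ 3.74 mg/L; min DO ≈ 5.16 mg/L; x_c ≈ 35.0 km

With k_r/k_d = 9.158 and 1 − D₀(k_r−k_d)/(k_d L₀) = 0.8995,
t_c = ln(9.158 × 0.8995) / (1.74 − 0.190) = ln(8.237) / 1.550 = 2.109/1.550 = 1.360 d.
D_c = (k_d/k_r) L₀ e^(−k_d t_c) = (0.190/1.74) × 44.4 × e^(−0.190×1.360) = 0.1092 × 44.4 × 0.7722 = 3.744 mg/L.
Minimum DO = C_s − D_c = 8.90 − 3.744 = 5.156 mg/L.
x_c = v t_c = 0.298 m/s × 1.360 d × 86400 s/d = 35030 m ≈ 35.0 km.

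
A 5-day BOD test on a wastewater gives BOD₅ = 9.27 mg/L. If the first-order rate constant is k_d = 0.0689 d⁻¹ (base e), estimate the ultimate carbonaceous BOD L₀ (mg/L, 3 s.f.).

L₀ ≈ 31.8 mg/L

BOD₅ = L₀(1 − e^(−5k_d)) ⇒ L₀ = BOD₅ / (1 − e^(−5×0.0689))
= 9.27 / (1 − 0.7086) = 9.27 / 0.2914 = 31.81 mg/L.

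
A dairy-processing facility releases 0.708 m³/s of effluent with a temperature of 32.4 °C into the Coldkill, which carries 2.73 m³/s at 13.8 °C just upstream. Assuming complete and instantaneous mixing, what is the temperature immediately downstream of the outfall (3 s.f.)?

Flow-weighted mixing: C = (Q_r C_r + Q_w C_w)/(Q_r + Q_w)
= (2.73×13.8 + 0.708×32.4)/(2.73 + 0.708) = 60.61/3.438 = 17.63 °C.

17.6 °C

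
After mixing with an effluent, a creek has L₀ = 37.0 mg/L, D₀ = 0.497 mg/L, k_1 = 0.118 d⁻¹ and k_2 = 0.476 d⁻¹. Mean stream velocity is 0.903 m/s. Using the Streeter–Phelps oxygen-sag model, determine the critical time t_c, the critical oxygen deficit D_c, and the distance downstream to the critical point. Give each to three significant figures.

t_c ≈ 3.78 d; D_c ≈ 5.87 mg/L; x_c ≈ 295 km

t_c = [1/(k_2−k_1)] ln[(k_2/k_1)(1 − D₀(k_2−k_1)/(k_1 L₀))]
= [1/(0.476−0.118)] ln[(0.476/0.118)(1 − 0.497×0.3580/(0.118×37.0))]
= (1/0.3580) ln[4.034 × 0.9592] = 2.793 × ln(3.870) = 2.793 × 1.353 = 3.780 d.
L(t_c) = L₀ e^(−k_1 t_c) = 37.0 × 0.6402 = 23.69 mg/L, and at the critical point k_2 D_c = k_1 L, so D_c = (0.118/0.476) × 23.69 = 5.872 mg/L.
x_c = v t_c = 0.903 m/s × 3.780 d × 86400 s/d = 294900 m ≈ 295 km.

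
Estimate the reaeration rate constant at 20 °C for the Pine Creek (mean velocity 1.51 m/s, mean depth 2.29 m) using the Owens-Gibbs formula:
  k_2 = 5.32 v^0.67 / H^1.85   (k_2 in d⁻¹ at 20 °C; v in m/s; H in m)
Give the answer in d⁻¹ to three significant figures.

k_2 ≈ 1.51 d⁻¹

k_2 = 5.32 × 1.51^0.67 / 2.29^1.85 = 5.32 × 1.318 / 4.631 = 1.514 d⁻¹.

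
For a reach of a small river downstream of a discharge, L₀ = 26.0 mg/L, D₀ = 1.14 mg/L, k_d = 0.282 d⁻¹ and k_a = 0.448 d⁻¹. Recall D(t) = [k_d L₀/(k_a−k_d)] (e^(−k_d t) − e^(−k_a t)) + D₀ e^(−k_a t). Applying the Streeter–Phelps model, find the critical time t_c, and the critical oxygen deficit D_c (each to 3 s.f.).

At the critical point dD/dt = 0, so k_d L₀ e^(−k_d t) = k_a D. Substituting D(t) from the Streeter–Phelps equation and solving for t gives
t_c = ln[(k_a/k_d)(1 − D₀(k_a−k_d)/(k_d L₀))] / (k_a−k_d).
Here k_a−k_d = 0.1660 d⁻¹ and 1 − D₀(k_a−k_d)/(k_d L₀) = 1 − 1.14×0.1660/(0.282×26.0) = 0.9742, so
t_c = ln(1.589 × 0.9742) / 0.1660 = 0.4367 / 0.1660 = 2.631 d.
D_c = (k_d/k_a) L₀ e^(−k_d t_c) = (0.282/0.448) × 26.0 × e^(−0.282×2.631) = 0.6295 × 26.0 × 0.4762 = 7.793 mg/L.

t_c ≈ 2.63 d; D_c ≈ 7.79 mg/L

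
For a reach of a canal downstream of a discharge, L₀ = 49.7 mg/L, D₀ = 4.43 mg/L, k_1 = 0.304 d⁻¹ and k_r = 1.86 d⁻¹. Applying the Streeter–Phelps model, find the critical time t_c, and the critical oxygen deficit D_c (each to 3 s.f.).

t_c = [1/(k_r−k_1)] ln[(k_r/k_1)(1 − D₀(k_r−k_1)/(k_1 L₀))]
= [1/(1.86−0.304)] ln[(1.86/0.304)(1 − 4.43×1.556/(0.304×49.7))]
= (1/1.556) ln[6.118 × 0.5438] = 0.6427 × ln(3.327) = 0.6427 × 1.202 = 0.7725 d.
D_c = (k_1/k_r) L₀ e^(−k_1 t_c) = (0.304/1.86) × 49.7 × e^(−0.304×0.7725) = 0.1634 × 49.7 × 0.7907 = 6.423 mg/L.

t_c ≈ 0.773 d; D_c ≈ 6.42 mg/L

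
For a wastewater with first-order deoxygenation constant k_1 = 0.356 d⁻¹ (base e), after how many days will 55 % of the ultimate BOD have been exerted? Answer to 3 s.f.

y/L₀ = 1 − e^(−k_1 t) = 0.55 ⇒ e^(−k_1 t) = 0.450
t = −ln(0.450) / 0.356 = 0.7985 / 0.356 = 2.243 d.

t ≈ 2.24 d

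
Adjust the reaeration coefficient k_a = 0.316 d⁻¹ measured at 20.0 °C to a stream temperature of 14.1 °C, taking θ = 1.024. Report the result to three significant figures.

k_a(T₂) = k_a(T₁) · θ^(T₂−T₁) = 0.316 × 1.024^(14.1−20.0)
= 0.316 × 1.024^-5.90 = 0.316 × 0.8694 = 0.2747 d⁻¹.

k_a ≈ 0.275 d⁻¹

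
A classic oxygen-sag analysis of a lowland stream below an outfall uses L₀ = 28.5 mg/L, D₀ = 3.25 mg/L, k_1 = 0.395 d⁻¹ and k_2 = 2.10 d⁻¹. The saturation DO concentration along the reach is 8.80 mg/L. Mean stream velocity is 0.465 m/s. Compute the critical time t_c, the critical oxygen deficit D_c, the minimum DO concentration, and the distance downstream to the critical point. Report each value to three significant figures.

At the critical point dD/dt = 0, so k_1 L₀ e^(−k_1 t) = k_2 D. Substituting D(t) from the Streeter–Phelps equation and solving for t gives
t_c = ln[(k_2/k_1)(1 − D₀(k_2−k_1)/(k_1 L₀))] / (k_2−k_1).
Here k_2−k_1 = 1.705 d⁻¹ and 1 − D₀(k_2−k_1)/(k_1 L₀) = 1 − 3.25×1.705/(0.395×28.5) = 0.5078, so
t_c = ln(5.316 × 0.5078) / 1.705 = 0.9931 / 1.705 = 0.5825 d.
D_c = (k_1/k_2) L₀ e^(−k_1 t_c) = (0.395/2.10) × 28.5 × e^(−0.395×0.5825) = 0.1881 × 28.5 × 0.7945 = 4.259 mg/L.
Minimum DO = C_s − D_c = 8.80 − 4.259 = 4.541 mg/L.
x_c = v t_c = 0.465 m/s × 0.5825 d × 86400 s/d = 23400 m ≈ 23.4 km.

t_c ≈ 0.582 d; D_c ≈ 4.26 mg/L; min DO ≈ 4.54 mg/L; x_c ≈ 23.4 km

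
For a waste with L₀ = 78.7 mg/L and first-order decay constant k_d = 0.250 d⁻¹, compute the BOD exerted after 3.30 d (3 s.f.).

y ≈ 44.2 mg/L

y_t = L₀(1 − e^(−k_d t)) = 78.7 × (1 − e^(−0.250×3.30))
= 78.7 × (1 − 0.4382) = 78.7 × 0.5618 = 44.21 mg/L.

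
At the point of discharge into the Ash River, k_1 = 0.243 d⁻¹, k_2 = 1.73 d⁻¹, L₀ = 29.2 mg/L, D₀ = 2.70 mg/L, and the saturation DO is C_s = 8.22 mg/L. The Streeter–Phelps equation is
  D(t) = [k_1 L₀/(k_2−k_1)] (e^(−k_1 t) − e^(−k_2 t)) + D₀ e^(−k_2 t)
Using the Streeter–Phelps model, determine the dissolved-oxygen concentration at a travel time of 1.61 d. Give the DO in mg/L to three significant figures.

DO ≈ 5.12 mg/L

k_1 L₀/(k_2−k_1) = 0.243×29.2/(1.73−0.243) = 7.096/1.487 = 4.772 mg/L.
e^(−k_1 t) = e^(−0.243×1.610) = 0.6762; e^(−k_2 t) = e^(−1.73×1.610) = 0.06171.
D = 4.772 × (0.6762 − 0.06171) + 2.70 × 0.06171 = 2.932 + 0.1666 = 3.099 mg/L.
DO = C_s − D = 8.22 − 3.099 = 5.121 mg/L.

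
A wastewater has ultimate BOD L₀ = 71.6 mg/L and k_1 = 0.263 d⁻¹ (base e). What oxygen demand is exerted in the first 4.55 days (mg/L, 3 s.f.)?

y ≈ 50.0 mg/L

y_t = L₀(1 − e^(−k_1 t)) = 71.6 × (1 − e^(−0.263×4.55))
= 71.6 × (1 − 0.3022) = 71.6 × 0.6978 = 49.96 mg/L.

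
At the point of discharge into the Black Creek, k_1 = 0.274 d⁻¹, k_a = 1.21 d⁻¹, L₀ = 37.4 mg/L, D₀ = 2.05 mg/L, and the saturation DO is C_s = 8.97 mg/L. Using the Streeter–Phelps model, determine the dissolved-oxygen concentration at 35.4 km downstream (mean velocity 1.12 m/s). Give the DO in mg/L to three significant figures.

DO ≈ 4.78 mg/L

Travel time t = x/v = 35.4 km / (1.12 m/s) = 35400 m / 1.12 m/s = 31610 s = 0.3658 d.
k_1 L₀/(k_a−k_1) = 0.274×37.4/(1.21−0.274) = 10.25/0.9360 = 10.95 mg/L.
e^(−k_1 t) = e^(−0.274×0.3658) = 0.9046; e^(−k_a t) = e^(−1.21×0.3658) = 0.6423.
D = 10.95 × (0.9046 − 0.6423) + 2.05 × 0.6423 = 2.872 + 1.317 = 4.188 mg/L.
DO = C_s − D = 8.97 − 4.188 = 4.782 mg/L.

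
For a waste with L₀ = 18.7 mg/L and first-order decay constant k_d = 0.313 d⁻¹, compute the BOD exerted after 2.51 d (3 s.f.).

y_t = L₀(1 − e^(−k_d t)) = 18.7 × (1 − e^(−0.313×2.51))
= 18.7 × (1 − 0.4558) = 18.7 × 0.5442 = 10.18 mg/L.

y ≈ 10.2 mg/L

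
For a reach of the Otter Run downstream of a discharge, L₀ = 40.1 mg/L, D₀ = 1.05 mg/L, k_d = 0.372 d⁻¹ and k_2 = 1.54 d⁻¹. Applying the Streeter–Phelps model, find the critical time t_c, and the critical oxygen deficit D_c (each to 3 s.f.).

At the critical point dD/dt = 0, so k_d L₀ e^(−k_d t) = k_2 D. Substituting D(t) from the Streeter–Phelps equation and solving for t gives
t_c = ln[(k_2/k_d)(1 − D₀(k_2−k_d)/(k_d L₀))] / (k_2−k_d).
Here k_2−k_d = 1.168 d⁻¹ and 1 − D₀(k_2−k_d)/(k_d L₀) = 1 − 1.05×1.168/(0.372×40.1) = 0.9178, so
t_c = ln(4.140 × 0.9178) / 1.168 = 1.335 / 1.168 = 1.143 d.
L(t_c) = L₀ e^(−k_d t_c) = 40.1 × 0.6537 = 26.21 mg/L, and at the critical point k_2 D_c = k_d L, so D_c = (0.372/1.54) × 26.21 = 6.332 mg/L.

t_c ≈ 1.14 d; D_c ≈ 6.33 mg/L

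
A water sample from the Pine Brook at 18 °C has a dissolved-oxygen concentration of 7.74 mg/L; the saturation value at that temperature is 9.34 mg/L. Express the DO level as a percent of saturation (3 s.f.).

82.9 % saturation

% saturation = C/C_s × 100 = 7.74/9.34 × 100 = 82.9 %.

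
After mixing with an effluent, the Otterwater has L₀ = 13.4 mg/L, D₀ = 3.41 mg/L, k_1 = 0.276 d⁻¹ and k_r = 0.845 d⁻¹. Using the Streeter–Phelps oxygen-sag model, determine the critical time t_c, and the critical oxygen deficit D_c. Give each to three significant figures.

t_c ≈ 0.660 d; D_c ≈ 3.65 mg/L

At the critical point dD/dt = 0, so k_1 L₀ e^(−k_1 t) = k_r D. Substituting D(t) from the Streeter–Phelps equation and solving for t gives
t_c = ln[(k_r/k_1)(1 − D₀(k_r−k_1)/(k_1 L₀))] / (k_r−k_1).
Here k_r−k_1 = 0.5690 d⁻¹ and 1 − D₀(k_r−k_1)/(k_1 L₀) = 1 − 3.41×0.5690/(0.276×13.4) = 0.4754, so
t_c = ln(3.062 × 0.4754) / 0.5690 = 0.3753 / 0.5690 = 0.6595 d.
L(t_c) = L₀ e^(−k_1 t_c) = 13.4 × 0.8336 = 11.17 mg/L, and at the critical point k_r D_c = k_1 L, so D_c = (0.276/0.845) × 11.17 = 3.648 mg/L.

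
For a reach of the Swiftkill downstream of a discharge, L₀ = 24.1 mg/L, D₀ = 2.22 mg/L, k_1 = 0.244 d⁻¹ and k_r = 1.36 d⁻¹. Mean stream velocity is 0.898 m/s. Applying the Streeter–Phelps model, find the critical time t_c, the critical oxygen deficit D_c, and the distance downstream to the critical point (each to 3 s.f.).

t_c ≈ 1.05 d; D_c ≈ 3.35 mg/L; x_c ≈ 81.4 km

At the critical point dD/dt = 0, so k_1 L₀ e^(−k_1 t) = k_r D. Substituting D(t) from the Streeter–Phelps equation and solving for t gives
t_c = ln[(k_r/k_1)(1 − D₀(k_r−k_1)/(k_1 L₀))] / (k_r−k_1).
Here k_r−k_1 = 1.116 d⁻¹ and 1 − D₀(k_r−k_1)/(k_1 L₀) = 1 − 2.22×1.116/(0.244×24.1) = 0.5787, so
t_c = ln(5.574 × 0.5787) / 1.116 = 1.171 / 1.116 = 1.049 d.
L(t_c) = L₀ e^(−k_1 t_c) = 24.1 × 0.7741 = 18.66 mg/L, and at the critical point k_r D_c = k_1 L, so D_c = (0.244/1.36) × 18.66 = 3.347 mg/L.
x_c = v t_c = 0.898 m/s × 1.049 d × 86400 s/d = 81420 m ≈ 81.4 km.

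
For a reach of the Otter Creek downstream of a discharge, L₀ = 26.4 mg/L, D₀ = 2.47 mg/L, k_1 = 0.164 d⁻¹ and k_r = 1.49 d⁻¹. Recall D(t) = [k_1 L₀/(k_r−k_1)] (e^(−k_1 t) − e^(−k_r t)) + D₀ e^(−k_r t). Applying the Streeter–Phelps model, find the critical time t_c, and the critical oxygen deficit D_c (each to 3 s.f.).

t_c ≈ 0.599 d; D_c ≈ 2.63 mg/L

t_c = [1/(k_r−k_1)] ln[(k_r/k_1)(1 − D₀(k_r−k_1)/(k_1 L₀))]
= [1/(1.49−0.164)] ln[(1.49/0.164)(1 − 2.47×1.326/(0.164×26.4))]
= (1/1.326) ln[9.085 × 0.2435] = 0.7541 × ln(2.213) = 0.7541 × 0.7941 = 0.5989 d.
L(t_c) = L₀ e^(−k_1 t_c) = 26.4 × 0.9064 = 23.93 mg/L, and at the critical point k_r D_c = k_1 L, so D_c = (0.164/1.49) × 23.93 = 2.634 mg/L.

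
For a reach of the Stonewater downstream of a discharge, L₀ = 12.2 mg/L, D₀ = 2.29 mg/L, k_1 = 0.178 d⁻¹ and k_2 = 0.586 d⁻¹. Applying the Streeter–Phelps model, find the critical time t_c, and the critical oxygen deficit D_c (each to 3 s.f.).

At the critical point dD/dt = 0, so k_1 L₀ e^(−k_1 t) = k_2 D. Substituting D(t) from the Streeter–Phelps equation and solving for t gives
t_c = ln[(k_2/k_1)(1 − D₀(k_2−k_1)/(k_1 L₀))] / (k_2−k_1).
Here k_2−k_1 = 0.4080 d⁻¹ and 1 − D₀(k_2−k_1)/(k_1 L₀) = 1 − 2.29×0.4080/(0.178×12.2) = 0.5698, so
t_c = ln(3.292 × 0.5698) / 0.4080 = 0.6290 / 0.4080 = 1.542 d.
L(t_c) = L₀ e^(−k_1 t_c) = 12.2 × 0.7600 = 9.272 mg/L, and at the critical point k_2 D_c = k_1 L, so D_c = (0.178/0.586) × 9.272 = 2.816 mg/L.

t_c ≈ 1.54 d; D_c ≈ 2.82 mg/L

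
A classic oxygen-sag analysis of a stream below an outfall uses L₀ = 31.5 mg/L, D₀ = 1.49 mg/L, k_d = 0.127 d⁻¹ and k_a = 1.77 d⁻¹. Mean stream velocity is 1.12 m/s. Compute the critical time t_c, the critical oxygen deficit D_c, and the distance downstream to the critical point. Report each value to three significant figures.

At the critical point dD/dt = 0, so k_d L₀ e^(−k_d t) = k_a D. Substituting D(t) from the Streeter–Phelps equation and solving for t gives
t_c = ln[(k_a/k_d)(1 − D₀(k_a−k_d)/(k_d L₀))] / (k_a−k_d).
Here k_a−k_d = 1.643 d⁻¹ and 1 − D₀(k_a−k_d)/(k_d L₀) = 1 − 1.49×1.643/(0.127×31.5) = 0.3881, so
t_c = ln(13.94 × 0.3881) / 1.643 = 1.688 / 1.643 = 1.027 d.
L(t_c) = L₀ e^(−k_d t_c) = 31.5 × 0.8777 = 27.65 mg/L, and at the critical point k_a D_c = k_d L, so D_c = (0.127/1.77) × 27.65 = 1.984 mg/L.
x_c = v t_c = 1.12 m/s × 1.027 d × 86400 s/d = 99420 m ≈ 99.4 km.

t_c ≈ 1.03 d; D_c ≈ 1.98 mg/L; x_c ≈ 99.4 km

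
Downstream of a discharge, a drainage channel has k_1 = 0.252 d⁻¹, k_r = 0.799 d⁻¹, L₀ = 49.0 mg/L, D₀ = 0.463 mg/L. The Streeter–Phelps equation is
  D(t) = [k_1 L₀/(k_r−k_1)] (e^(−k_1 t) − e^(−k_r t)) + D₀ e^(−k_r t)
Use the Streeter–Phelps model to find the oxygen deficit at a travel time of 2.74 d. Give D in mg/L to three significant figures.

D ≈ 8.84 mg/L

k_1 L₀/(k_r−k_1) = 0.252×49.0/(0.799−0.252) = 12.35/0.5470 = 22.57 mg/L.
e^(−k_1 t) = e^(−0.252×2.740) = 0.5013; e^(−k_r t) = e^(−0.799×2.740) = 0.1120.
D = 22.57 × (0.5013 − 0.1120) + 0.463 × 0.1120 = 8.789 + 0.05186 = 8.841 mg/L.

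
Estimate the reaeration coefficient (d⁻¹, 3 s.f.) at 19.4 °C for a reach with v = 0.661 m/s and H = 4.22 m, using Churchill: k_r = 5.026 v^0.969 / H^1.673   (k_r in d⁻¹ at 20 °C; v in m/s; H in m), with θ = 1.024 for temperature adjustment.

k_r ≈ 0.298 d⁻¹

k_r(20) = 5.026 × 0.661^0.969 / 4.22^1.673 = 5.026 × 0.6695 / 11.12 = 0.3026 d⁻¹.
k_r(19.4) = 0.3026 × 1.024^(19.4−20) = 0.3026 × 0.9859 = 0.2983 d⁻¹.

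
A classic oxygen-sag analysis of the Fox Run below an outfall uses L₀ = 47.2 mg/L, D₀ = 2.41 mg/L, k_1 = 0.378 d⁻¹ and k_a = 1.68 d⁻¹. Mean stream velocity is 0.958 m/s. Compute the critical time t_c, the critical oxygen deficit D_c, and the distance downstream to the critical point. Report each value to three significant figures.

t_c ≈ 0.997 d; D_c ≈ 7.29 mg/L; x_c ≈ 82.5 km

t_c = [1/(k_a−k_1)] ln[(k_a/k_1)(1 − D₀(k_a−k_1)/(k_1 L₀))]
= [1/(1.68−0.378)] ln[(1.68/0.378)(1 − 2.41×1.302/(0.378×47.2))]
= (1/1.302) ln[4.444 × 0.8241] = 0.7680 × ln(3.663) = 0.7680 × 1.298 = 0.9971 d.
L(t_c) = L₀ e^(−k_1 t_c) = 47.2 × 0.6860 = 32.38 mg/L, and at the critical point k_a D_c = k_1 L, so D_c = (0.378/1.68) × 32.38 = 7.285 mg/L.
x_c = v t_c = 0.958 m/s × 0.9971 d × 86400 s/d = 82530 m ≈ 82.5 km.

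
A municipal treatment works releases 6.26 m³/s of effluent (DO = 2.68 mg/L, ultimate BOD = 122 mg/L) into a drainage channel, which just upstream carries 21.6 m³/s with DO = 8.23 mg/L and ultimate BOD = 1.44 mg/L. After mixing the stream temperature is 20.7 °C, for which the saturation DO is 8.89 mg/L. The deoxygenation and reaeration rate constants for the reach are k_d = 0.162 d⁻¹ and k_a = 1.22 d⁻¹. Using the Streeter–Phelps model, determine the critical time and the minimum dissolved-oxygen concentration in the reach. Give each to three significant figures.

Mixed DO = (21.6×8.23 + 6.26×2.68)/(21.6+6.26) = 194.5/27.86 = 6.983 mg/L.
Mixed L₀ = (21.6×1.44 + 6.26×122)/(27.86) = 794.8/27.86 = 28.53 mg/L.
Initial deficit D₀ = C_s − DO₀ = 8.89 − 6.983 = 1.907 mg/L.
t_c = (1/1.058) ln[(1.22/0.162)(1 − 1.907×1.058/(0.162×28.53))] = 0.9452 × ln(4.243) = 1.366 d.
D_c = (0.162/1.22) × 28.53 × e^(−0.162×1.366) = 0.1328 × 28.53 × 0.8015 = 3.036 mg/L.
Minimum DO = 8.89 − 3.036 = 5.854 mg/L.

t_c ≈ 1.37 d; minimum DO ≈ 5.85 mg/L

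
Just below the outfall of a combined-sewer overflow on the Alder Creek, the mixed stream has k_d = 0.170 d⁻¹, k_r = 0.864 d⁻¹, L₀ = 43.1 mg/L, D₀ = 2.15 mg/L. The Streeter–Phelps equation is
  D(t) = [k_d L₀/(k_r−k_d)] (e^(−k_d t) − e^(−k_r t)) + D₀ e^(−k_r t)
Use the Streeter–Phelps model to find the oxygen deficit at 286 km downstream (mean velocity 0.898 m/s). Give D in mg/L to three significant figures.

D ≈ 5.29 mg/L

Travel time t = x/v = 286 km / (0.898 m/s) = 286000 m / 0.898 m/s = 318500 s = 3.686 d.
k_d L₀/(k_r−k_d) = 0.170×43.1/(0.864−0.170) = 7.327/0.6940 = 10.56 mg/L.
e^(−k_d t) = e^(−0.170×3.686) = 0.5344; e^(−k_r t) = e^(−0.864×3.686) = 0.04138.
D = 10.56 × (0.5344 − 0.04138) + 2.15 × 0.04138 = 5.205 + 0.08898 = 5.294 mg/L.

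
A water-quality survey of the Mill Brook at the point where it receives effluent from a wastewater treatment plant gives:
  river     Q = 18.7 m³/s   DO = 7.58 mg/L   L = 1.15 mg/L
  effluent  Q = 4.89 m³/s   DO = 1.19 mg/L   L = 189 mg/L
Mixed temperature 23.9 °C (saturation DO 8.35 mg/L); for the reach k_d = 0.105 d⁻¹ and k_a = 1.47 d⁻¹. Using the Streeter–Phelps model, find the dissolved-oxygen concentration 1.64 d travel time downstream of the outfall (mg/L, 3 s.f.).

DO ≈ 5.84 mg/L

Mixed DO = (18.7×7.58 + 4.89×1.19)/(18.7+4.89) = 147.6/23.59 = 6.255 mg/L.
Mixed L₀ = (18.7×1.15 + 4.89×189)/(23.59) = 945.7/23.59 = 40.09 mg/L.
Initial deficit D₀ = C_s − DO₀ = 8.35 − 6.255 = 2.095 mg/L.
D(1.64) = [0.105×40.09/(1.47−0.105)](e^(−0.105×1.64) − e^(−1.47×1.64)) + 2.095 e^(−1.47×1.64)
= 3.084 × (0.8418 − 0.08974) + 2.095 × 0.08974 = 2.507 mg/L.
DO = 8.35 − 2.507 = 5.843 mg/L.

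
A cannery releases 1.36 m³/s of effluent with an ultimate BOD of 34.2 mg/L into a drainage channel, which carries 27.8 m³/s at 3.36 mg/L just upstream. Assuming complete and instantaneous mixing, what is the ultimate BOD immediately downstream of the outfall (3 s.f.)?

4.80 mg/L

Flow-weighted mixing: C = (Q_r C_r + Q_w C_w)/(Q_r + Q_w)
= (27.8×3.36 + 1.36×34.2)/(27.8 + 1.36) = 139.9/29.16 = 4.798 mg/L.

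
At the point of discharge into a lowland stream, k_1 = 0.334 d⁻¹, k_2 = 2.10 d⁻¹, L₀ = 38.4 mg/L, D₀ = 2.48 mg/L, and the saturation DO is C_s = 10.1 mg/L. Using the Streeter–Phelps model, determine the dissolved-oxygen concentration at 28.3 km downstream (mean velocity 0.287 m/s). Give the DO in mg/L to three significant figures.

DO ≈ 5.57 mg/L

Travel time t = x/v = 28.3 km / (0.287 m/s) = 28300 m / 0.287 m/s = 98610 s = 1.141 d.
k_1 L₀/(k_2−k_1) = 0.334×38.4/(2.10−0.334) = 12.83/1.766 = 7.263 mg/L.
e^(−k_1 t) = e^(−0.334×1.141) = 0.6831; e^(−k_2 t) = e^(−2.10×1.141) = 0.09102.
D = 7.263 × (0.6831 − 0.09102) + 2.48 × 0.09102 = 4.300 + 0.2257 = 4.525 mg/L.
DO = C_s − D = 10.1 − 4.525 = 5.575 mg/L.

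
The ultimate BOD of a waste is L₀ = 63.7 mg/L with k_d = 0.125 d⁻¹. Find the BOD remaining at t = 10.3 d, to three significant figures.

L_t = L₀ e^(−k_d t) = 63.7 × e^(−0.125×10.3) = 63.7 × 0.2760 = 17.58 mg/L.

L ≈ 17.6 mg/L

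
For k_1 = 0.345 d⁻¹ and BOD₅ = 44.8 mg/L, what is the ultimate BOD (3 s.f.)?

BOD₅ = L₀(1 − e^(−5k_1)) ⇒ L₀ = BOD₅ / (1 − e^(−5×0.345))
= 44.8 / (1 − 0.1782) = 44.8 / 0.8218 = 54.51 mg/L.

L₀ ≈ 54.5 mg/L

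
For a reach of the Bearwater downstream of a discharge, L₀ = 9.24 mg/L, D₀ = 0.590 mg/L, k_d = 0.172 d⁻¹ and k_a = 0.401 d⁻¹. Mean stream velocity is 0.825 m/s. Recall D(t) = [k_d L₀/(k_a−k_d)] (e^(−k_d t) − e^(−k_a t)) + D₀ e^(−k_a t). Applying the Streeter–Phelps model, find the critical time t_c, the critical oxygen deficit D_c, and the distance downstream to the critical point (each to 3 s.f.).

At the critical point dD/dt = 0, so k_d L₀ e^(−k_d t) = k_a D. Substituting D(t) from the Streeter–Phelps equation and solving for t gives
t_c = ln[(k_a/k_d)(1 − D₀(k_a−k_d)/(k_d L₀))] / (k_a−k_d).
Here k_a−k_d = 0.2290 d⁻¹ and 1 − D₀(k_a−k_d)/(k_d L₀) = 1 − 0.590×0.2290/(0.172×9.24) = 0.9150, so
t_c = ln(2.331 × 0.9150) / 0.2290 = 0.7576 / 0.2290 = 3.308 d.
L(t_c) = L₀ e^(−k_d t_c) = 9.24 × 0.5661 = 5.230 mg/L, and at the critical point k_a D_c = k_d L, so D_c = (0.172/0.401) × 5.230 = 2.243 mg/L.
x_c = v t_c = 0.825 m/s × 3.308 d × 86400 s/d = 235800 m ≈ 236 km.

t_c ≈ 3.31 d; D_c ≈ 2.24 mg/L; x_c ≈ 236 km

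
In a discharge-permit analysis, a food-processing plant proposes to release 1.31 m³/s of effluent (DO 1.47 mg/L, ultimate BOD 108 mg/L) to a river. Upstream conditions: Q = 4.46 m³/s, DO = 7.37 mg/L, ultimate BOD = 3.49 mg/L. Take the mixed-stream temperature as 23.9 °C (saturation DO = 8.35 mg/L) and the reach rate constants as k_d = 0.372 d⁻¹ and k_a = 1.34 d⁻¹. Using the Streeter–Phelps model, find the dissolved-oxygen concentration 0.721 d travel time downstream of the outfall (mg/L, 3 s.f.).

DO ≈ 3.45 mg/L

Mixed DO = (4.46×7.37 + 1.31×1.47)/(4.46+1.31) = 34.80/5.770 = 6.030 mg/L.
Mixed L₀ = (4.46×3.49 + 1.31×108)/(5.770) = 157.0/5.770 = 27.22 mg/L.
Initial deficit D₀ = C_s − DO₀ = 8.35 − 6.030 = 2.320 mg/L.
D(0.721) = [0.372×27.22/(1.34−0.372)](e^(−0.372×0.721) − e^(−1.34×0.721)) + 2.320 e^(−1.34×0.721)
= 10.46 × (0.7647 − 0.3805) + 2.320 × 0.3805 = 4.901 mg/L.
DO = 8.35 − 4.901 = 3.449 mg/L.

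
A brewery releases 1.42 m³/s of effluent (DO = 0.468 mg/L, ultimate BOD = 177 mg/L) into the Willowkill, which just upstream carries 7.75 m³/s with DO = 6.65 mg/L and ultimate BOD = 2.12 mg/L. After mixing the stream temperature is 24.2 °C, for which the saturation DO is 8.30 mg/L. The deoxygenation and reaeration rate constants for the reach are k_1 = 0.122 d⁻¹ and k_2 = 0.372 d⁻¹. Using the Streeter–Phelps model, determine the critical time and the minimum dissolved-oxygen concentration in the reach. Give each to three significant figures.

Mixed DO = (7.75×6.65 + 1.42×0.468)/(7.75+1.42) = 52.20/9.170 = 5.693 mg/L.
Mixed L₀ = (7.75×2.12 + 1.42×177)/(9.170) = 267.8/9.170 = 29.20 mg/L.
Initial deficit D₀ = C_s − DO₀ = 8.30 − 5.693 = 2.607 mg/L.
t_c = (1/0.2500) ln[(0.372/0.122)(1 − 2.607×0.2500/(0.122×29.20))] = 4.000 × ln(2.491) = 3.651 d.
D_c = (0.122/0.372) × 29.20 × e^(−0.122×3.651) = 0.3280 × 29.20 × 0.6405 = 6.134 mg/L.
Minimum DO = 8.30 − 6.134 = 2.166 mg/L.

t_c ≈ 3.65 d; minimum DO ≈ 2.17 mg/L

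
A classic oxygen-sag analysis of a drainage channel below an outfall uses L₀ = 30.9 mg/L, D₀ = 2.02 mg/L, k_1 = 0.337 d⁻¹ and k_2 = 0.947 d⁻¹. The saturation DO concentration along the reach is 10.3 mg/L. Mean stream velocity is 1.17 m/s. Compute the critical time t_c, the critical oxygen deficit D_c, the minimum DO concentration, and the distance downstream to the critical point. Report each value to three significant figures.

t_c = [1/(k_2−k_1)] ln[(k_2/k_1)(1 − D₀(k_2−k_1)/(k_1 L₀))]
= [1/(0.947−0.337)] ln[(0.947/0.337)(1 − 2.02×0.6100/(0.337×30.9))]
= (1/0.6100) ln[2.810 × 0.8817] = 1.639 × ln(2.478) = 1.639 × 0.9073 = 1.487 d.
L(t_c) = L₀ e^(−k_1 t_c) = 30.9 × 0.6058 = 18.72 mg/L, and at the critical point k_2 D_c = k_1 L, so D_c = (0.337/0.947) × 18.72 = 6.661 mg/L.
Minimum DO = C_s − D_c = 10.3 − 6.661 = 3.639 mg/L.
x_c = v t_c = 1.17 m/s × 1.487 d × 86400 s/d = 150400 m ≈ 150 km.

t_c ≈ 1.49 d; D_c ≈ 6.66 mg/L; min DO ≈ 3.64 mg/L; x_c ≈ 150 km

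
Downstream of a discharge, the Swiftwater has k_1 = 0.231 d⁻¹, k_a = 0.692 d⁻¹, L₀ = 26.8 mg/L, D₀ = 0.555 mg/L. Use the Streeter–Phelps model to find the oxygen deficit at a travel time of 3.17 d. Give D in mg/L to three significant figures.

k_1 L₀/(k_a−k_1) = 0.231×26.8/(0.692−0.231) = 6.191/0.4610 = 13.43 mg/L.
e^(−k_1 t) = e^(−0.231×3.170) = 0.4808; e^(−k_a t) = e^(−0.692×3.170) = 0.1115.
D = 13.43 × (0.4808 − 0.1115) + 0.555 × 0.1115 = 4.959 + 0.06189 = 5.021 mg/L.

D ≈ 5.02 mg/L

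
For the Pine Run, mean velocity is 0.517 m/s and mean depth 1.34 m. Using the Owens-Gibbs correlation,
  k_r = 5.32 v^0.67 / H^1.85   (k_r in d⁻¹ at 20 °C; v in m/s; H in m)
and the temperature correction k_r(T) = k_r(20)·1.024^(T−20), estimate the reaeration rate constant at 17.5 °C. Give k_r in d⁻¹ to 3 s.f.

k_r ≈ 1.88 d⁻¹

k_r(20) = 5.32 × 0.517^0.67 / 1.34^1.85 = 5.32 × 0.6427 / 1.718 = 1.990 d⁻¹.
k_r(17.5) = 1.990 × 1.024^(17.5−20) = 1.990 × 0.9424 = 1.875 d⁻¹.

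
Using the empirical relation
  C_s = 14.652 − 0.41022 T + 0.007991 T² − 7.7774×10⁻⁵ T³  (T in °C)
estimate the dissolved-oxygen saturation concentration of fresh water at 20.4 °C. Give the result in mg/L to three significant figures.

C_s = 14.652 − 0.41022×20.4 + 0.007991×20.4² − 7.7774×10⁻⁵×20.4³ = 8.949 mg/L.

C_s ≈ 8.95 mg/L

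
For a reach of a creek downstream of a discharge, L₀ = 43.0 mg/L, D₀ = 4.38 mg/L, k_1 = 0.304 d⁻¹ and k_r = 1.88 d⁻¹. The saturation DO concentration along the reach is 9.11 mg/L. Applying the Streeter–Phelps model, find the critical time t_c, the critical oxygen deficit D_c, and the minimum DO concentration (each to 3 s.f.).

t_c ≈ 0.680 d; D_c ≈ 5.66 mg/L; min DO ≈ 3.45 mg/L

t_c = [1/(k_r−k_1)] ln[(k_r/k_1)(1 − D₀(k_r−k_1)/(k_1 L₀))]
= [1/(1.88−0.304)] ln[(1.88/0.304)(1 − 4.38×1.576/(0.304×43.0))]
= (1/1.576) ln[6.184 × 0.4719] = 0.6345 × ln(2.919) = 0.6345 × 1.071 = 0.6796 d.
D_c = (k_1/k_r) L₀ e^(−k_1 t_c) = (0.304/1.88) × 43.0 × e^(−0.304×0.6796) = 0.1617 × 43.0 × 0.8133 = 5.655 mg/L.
Minimum DO = C_s − D_c = 9.11 − 5.655 = 3.455 mg/L.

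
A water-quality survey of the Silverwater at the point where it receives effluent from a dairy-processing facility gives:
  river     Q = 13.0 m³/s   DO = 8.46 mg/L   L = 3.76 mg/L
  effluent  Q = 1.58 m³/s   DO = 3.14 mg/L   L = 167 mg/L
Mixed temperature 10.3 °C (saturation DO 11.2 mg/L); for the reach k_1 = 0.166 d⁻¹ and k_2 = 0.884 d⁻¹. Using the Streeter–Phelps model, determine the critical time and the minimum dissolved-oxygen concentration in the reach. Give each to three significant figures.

Mixed DO = (13.0×8.46 + 1.58×3.14)/(13.0+1.58) = 114.9/14.58 = 7.883 mg/L.
Mixed L₀ = (13.0×3.76 + 1.58×167)/(14.58) = 312.7/14.58 = 21.45 mg/L.
Initial deficit D₀ = C_s − DO₀ = 11.2 − 7.883 = 3.317 mg/L.
t_c = (1/0.7180) ln[(0.884/0.166)(1 − 3.317×0.7180/(0.166×21.45))] = 1.393 × ln(1.764) = 0.7905 d.
D_c = (0.166/0.884) × 21.45 × e^(−0.166×0.7905) = 0.1878 × 21.45 × 0.8770 = 3.533 mg/L.
Minimum DO = 11.2 − 3.533 = 7.667 mg/L.

t_c ≈ 0.790 d; minimum DO ≈ 7.67 mg/L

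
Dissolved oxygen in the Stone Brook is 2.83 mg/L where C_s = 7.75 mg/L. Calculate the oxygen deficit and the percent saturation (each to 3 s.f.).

D ≈ 4.92 mg/L; 36.5 % saturation

D = C_s − C = 7.75 − 2.83 = 4.92 mg/L.
% saturation = 2.83/7.75 × 100 = 36.5 %.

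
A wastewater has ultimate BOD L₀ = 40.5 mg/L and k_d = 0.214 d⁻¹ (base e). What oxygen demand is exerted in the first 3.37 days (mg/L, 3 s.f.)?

y_t = L₀(1 − e^(−k_d t)) = 40.5 × (1 − e^(−0.214×3.37))
= 40.5 × (1 − 0.4862) = 40.5 × 0.5138 = 20.81 mg/L.

y ≈ 20.8 mg/L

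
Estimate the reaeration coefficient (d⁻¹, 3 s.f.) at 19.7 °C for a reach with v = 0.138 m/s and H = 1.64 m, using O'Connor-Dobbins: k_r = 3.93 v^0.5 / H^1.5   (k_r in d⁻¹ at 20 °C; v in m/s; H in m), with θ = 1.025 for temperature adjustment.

k_r ≈ 0.690 d⁻¹

k_r(20) = 3.93 × 0.138^0.5 / 1.64^1.5 = 3.93 × 0.3715 / 2.100 = 0.6951 d⁻¹.
k_r(19.7) = 0.6951 × 1.025^(19.7−20) = 0.6951 × 0.9926 = 0.6900 d⁻¹.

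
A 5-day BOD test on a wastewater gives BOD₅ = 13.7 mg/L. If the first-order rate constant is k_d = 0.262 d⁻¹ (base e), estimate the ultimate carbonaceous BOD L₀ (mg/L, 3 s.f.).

L₀ ≈ 18.8 mg/L

BOD₅ = L₀(1 − e^(−5k_d)) ⇒ L₀ = BOD₅ / (1 − e^(−5×0.262))
= 13.7 / (1 − 0.2698) = 13.7 / 0.7302 = 18.76 mg/L.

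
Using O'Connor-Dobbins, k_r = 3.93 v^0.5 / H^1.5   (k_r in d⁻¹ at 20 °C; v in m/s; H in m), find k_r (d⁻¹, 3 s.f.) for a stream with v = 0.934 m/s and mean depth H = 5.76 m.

k_r ≈ 0.275 d⁻¹

k_r = 3.93 × 0.934^0.5 / 5.76^1.5 = 3.93 × 0.9664 / 13.82 = 0.2747 d⁻¹.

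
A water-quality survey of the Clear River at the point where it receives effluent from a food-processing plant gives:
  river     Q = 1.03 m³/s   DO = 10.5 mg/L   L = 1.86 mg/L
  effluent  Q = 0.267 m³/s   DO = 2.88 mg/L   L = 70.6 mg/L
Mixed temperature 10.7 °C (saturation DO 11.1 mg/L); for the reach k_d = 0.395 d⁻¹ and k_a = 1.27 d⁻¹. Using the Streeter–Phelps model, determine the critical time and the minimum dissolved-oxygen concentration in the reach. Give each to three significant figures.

Mixed DO = (1.03×10.5 + 0.267×2.88)/(1.03+0.267) = 11.58/1.297 = 8.931 mg/L.
Mixed L₀ = (1.03×1.86 + 0.267×70.6)/(1.297) = 20.77/1.297 = 16.01 mg/L.
Initial deficit D₀ = C_s − DO₀ = 11.1 − 8.931 = 2.169 mg/L.
t_c = (1/0.8750) ln[(1.27/0.395)(1 − 2.169×0.8750/(0.395×16.01))] = 1.143 × ln(2.250) = 0.9270 d.
D_c = (0.395/1.27) × 16.01 × e^(−0.395×0.9270) = 0.3110 × 16.01 × 0.6934 = 3.453 mg/L.
Minimum DO = 11.1 − 3.453 = 7.647 mg/L.

t_c ≈ 0.927 d; minimum DO ≈ 7.65 mg/L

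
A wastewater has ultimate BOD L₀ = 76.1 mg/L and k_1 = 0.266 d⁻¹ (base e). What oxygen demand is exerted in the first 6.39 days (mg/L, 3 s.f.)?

y ≈ 62.2 mg/L

y_t = L₀(1 − e^(−k_1 t)) = 76.1 × (1 − e^(−0.266×6.39))
= 76.1 × (1 − 0.1827) = 76.1 × 0.8173 = 62.19 mg/L.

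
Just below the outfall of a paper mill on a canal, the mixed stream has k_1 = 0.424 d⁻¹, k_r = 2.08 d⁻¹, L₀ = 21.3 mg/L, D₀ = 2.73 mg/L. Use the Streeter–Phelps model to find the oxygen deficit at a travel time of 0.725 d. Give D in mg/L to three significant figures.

k_1 L₀/(k_r−k_1) = 0.424×21.3/(2.08−0.424) = 9.031/1.656 = 5.454 mg/L.
e^(−k_1 t) = e^(−0.424×0.7250) = 0.7354; e^(−k_r t) = e^(−2.08×0.7250) = 0.2214.
D = 5.454 × (0.7354 − 0.2214) + 2.73 × 0.2214 = 2.803 + 0.6043 = 3.407 mg/L.

D ≈ 3.41 mg/L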